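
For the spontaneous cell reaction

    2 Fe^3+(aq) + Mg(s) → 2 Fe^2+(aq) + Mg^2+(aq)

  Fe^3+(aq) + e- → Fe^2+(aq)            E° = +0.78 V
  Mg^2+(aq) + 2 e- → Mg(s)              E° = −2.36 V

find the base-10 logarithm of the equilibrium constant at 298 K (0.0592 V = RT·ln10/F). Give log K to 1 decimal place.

The Fe³⁺/Fe²⁺ couple is reduced (cathode); E°cell = +0.78 − (−2.36) = +3.14 V with n = 2.
At equilibrium E = 0, so log K = nE°cell / 0.0592 = (2)(+3.14) / 0.0592 = 106.1.

log K = 106.1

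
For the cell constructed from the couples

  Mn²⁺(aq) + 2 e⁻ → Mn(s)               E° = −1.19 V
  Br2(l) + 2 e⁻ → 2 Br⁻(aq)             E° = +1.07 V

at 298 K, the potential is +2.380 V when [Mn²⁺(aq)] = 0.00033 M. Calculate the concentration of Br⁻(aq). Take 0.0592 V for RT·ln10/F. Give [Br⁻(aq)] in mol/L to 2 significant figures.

With Br₂/Br⁻ at the cathode and Mn²⁺/Mn at the anode, E°cell = +1.07 − (−1.19) = +2.26 V (n = 2).
Since E = E° − (0.0592/n)·log Q, log Q = n(E° − E)/0.0592 = −4.054.
The balanced reaction is Br2(l) + Mn(s) → 2 Br⁻(aq) + Mn²⁺(aq), so Q = [Br⁻(aq)]^2·[Mn²⁺(aq)].
Isolating [Br⁻(aq)] in Q = 10^{−4.054} yields log [Br⁻(aq)] = −0.286, i.e. 0.52 M.

0.52 M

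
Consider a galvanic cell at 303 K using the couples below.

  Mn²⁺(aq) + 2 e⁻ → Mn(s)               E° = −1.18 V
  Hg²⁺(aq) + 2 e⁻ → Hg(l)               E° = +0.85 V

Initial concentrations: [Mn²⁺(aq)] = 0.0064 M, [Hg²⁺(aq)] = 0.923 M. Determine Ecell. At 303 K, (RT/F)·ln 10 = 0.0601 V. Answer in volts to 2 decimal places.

Since E°(Hg²⁺/Hg) > E°(Mn²⁺/Mn), Hg²⁺/Hg serves as the cathode.
E°cell = E°cat − E°an = +0.85 − (−1.18) = +2.03 V; n = 2.
The balanced reaction is Hg²⁺(aq) + Mn(s) → Hg(l) + Mn²⁺(aq), so Q = [Mn²⁺(aq)] / [Hg²⁺(aq)] = 0.00693 and log Q = −2.159.
By the Nernst equation, E = +2.03 − (0.0601/2)·(−2.159) = +2.09 V.

+2.09 V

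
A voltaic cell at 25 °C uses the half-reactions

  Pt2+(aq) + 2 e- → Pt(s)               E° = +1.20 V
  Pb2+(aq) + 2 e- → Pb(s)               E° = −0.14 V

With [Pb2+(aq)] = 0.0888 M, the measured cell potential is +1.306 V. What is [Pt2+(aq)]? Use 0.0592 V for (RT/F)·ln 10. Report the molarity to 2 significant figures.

With Pt²⁺/Pt at the cathode and Pb²⁺/Pb at the anode, E°cell = +1.20 − (−0.14) = +1.34 V (n = 2).
Rearranging E = E° − (0.0592/n)·log Q gives log Q = 2(+1.34 − (+1.306))/0.0592 = 1.149.
The balanced reaction is Pt2+(aq) + Pb(s) → Pt(s) + Pb2+(aq), so Q = [Pb2+(aq)] / [Pt2+(aq)].
Isolating [Pt2+(aq)] in Q = 10^{1.149} yields log [Pt2+(aq)] = −2.201, i.e. 0.0063 M.

0.0063 M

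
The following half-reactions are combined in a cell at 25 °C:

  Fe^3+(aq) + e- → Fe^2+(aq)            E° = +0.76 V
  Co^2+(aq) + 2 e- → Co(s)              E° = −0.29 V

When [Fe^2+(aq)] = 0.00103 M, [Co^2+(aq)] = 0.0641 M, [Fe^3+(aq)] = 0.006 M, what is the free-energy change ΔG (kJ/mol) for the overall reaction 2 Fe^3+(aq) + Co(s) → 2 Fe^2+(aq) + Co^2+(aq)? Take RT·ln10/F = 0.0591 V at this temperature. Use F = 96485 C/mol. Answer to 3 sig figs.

−218 kJ/mol

The standard cell potential is +0.76 − (−0.29) = +1.05 V, with n = 2 electrons in the balanced equation.
Here Q = ([Fe^2+(aq)]^2·[Co^2+(aq)]) / [Fe^3+(aq)]^2 = 0.00189 (log Q = −2.724), giving E = +1.05 − (0.0591/2)·(−2.724) = +1.1305 V.
ΔG = −nFE = −(2)(96485)(+1.1305) J/mol = −218 kJ/mol.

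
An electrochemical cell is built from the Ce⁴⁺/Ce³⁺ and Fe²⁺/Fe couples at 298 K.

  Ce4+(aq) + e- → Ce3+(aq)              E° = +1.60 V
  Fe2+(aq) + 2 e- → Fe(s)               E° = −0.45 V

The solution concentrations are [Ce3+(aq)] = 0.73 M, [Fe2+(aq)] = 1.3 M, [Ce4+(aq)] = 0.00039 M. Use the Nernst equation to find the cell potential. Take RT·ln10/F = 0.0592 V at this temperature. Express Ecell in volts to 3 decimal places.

+1.853 V

Ce⁴⁺/Ce³⁺ is reduced (cathode, E° = +1.60 V) and Fe²⁺/Fe is oxidized (anode).
E°cell = +1.60 − (−0.45) = +2.05 V, with n = 2 electrons transferred.
Balancing gives 2 Ce4+(aq) + Fe(s) → 2 Ce3+(aq) + Fe2+(aq); hence Q = ([Ce3+(aq)]^2·[Fe2+(aq)]) / [Ce4+(aq)]^2 = 4.55×10^6 (log Q = 6.658).
E = E° − (0.0592/n)·log Q = +2.05 − (0.0592/2)(6.658) = +1.853 V.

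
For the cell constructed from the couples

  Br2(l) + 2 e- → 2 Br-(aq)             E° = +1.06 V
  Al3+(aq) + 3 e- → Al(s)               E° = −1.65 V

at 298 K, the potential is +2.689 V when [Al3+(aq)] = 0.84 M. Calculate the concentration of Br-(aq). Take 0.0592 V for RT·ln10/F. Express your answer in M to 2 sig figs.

The Br₂/Br⁻ couple has the larger reduction potential, so it is the cathode: E°cell = +1.06 − (−1.65) = +2.71 V and n = 6.
Since E = E° − (0.0592/n)·log Q, log Q = n(E° − E)/0.0592 = 2.128.
The balanced reaction is 3 Br2(l) + 2 Al(s) → 6 Br-(aq) + 2 Al3+(aq), so Q = [Br-(aq)]^6·[Al3+(aq)]^2.
Substituting the known concentrations and solving, log [Br-(aq)] = 0.380 and [Br-(aq)] = 2.4 M.

2.4 M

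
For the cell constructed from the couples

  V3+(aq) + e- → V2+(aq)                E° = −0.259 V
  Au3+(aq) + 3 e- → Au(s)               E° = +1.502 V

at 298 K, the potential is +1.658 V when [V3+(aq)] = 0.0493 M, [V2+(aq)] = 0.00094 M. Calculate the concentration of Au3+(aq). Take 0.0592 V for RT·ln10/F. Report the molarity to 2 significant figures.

0.87 M

The Au³⁺/Au couple has the larger reduction potential, so it is the cathode: E°cell = +1.502 − (−0.259) = +1.761 V and n = 3.
Rearranging E = E° − (0.0592/n)·log Q gives log Q = 3(+1.761 − (+1.658))/0.0592 = 5.220.
The balanced reaction is Au3+(aq) + 3 V2+(aq) → Au(s) + 3 V3+(aq), so Q = [V3+(aq)]^3 / ([Au3+(aq)]·[V2+(aq)]^3).
Substituting the known concentrations and solving, log [Au3+(aq)] = −0.061 and [Au3+(aq)] = 0.87 M.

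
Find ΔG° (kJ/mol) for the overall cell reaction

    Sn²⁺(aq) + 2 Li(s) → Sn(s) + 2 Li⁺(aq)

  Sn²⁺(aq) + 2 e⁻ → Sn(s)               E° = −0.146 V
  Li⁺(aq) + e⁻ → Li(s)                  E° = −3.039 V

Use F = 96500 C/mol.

In the reaction as written Sn²⁺(aq) is reduced, so the Sn²⁺/Sn couple is the cathode and Li⁺/Li is the anode.
E°cell = −0.146 − (−3.039) = +2.893 V; balancing electrons gives n = 2.
ΔG° = −nFE°cell = −(2)(96500)(+2.893) J/mol = −558 kJ/mol.

−558 kJ/mol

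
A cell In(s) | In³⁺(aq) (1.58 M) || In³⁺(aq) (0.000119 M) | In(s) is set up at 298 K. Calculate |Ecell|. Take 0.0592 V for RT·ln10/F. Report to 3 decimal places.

For a concentration cell E°cell = 0, since both electrodes use the same couple.
The compartment with the higher In³⁺(aq) concentration (1.58 M) acts as the cathode; ions are reduced there and produced at the dilute (0.000119 M) anode.
With n = 3, Ecell = −(0.0592/3)·log([dilute]/[conc]) = −(0.0592/3)·log(0.000119/1.58) = +0.081 V.

0.081 V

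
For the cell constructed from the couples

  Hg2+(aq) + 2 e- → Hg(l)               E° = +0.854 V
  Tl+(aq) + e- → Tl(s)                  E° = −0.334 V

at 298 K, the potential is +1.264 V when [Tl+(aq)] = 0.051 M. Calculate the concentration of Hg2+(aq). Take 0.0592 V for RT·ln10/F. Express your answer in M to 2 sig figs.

0.96 M

With Hg²⁺/Hg at the cathode and Tl⁺/Tl at the anode, E°cell = +0.854 − (−0.334) = +1.188 V (n = 2).
Since E = E° − (0.0592/n)·log Q, log Q = n(E° − E)/0.0592 = −2.568.
For Hg2+(aq) + 2 Tl(s) → Hg(l) + 2 Tl+(aq), the reaction quotient is Q = [Tl+(aq)]^2 / [Hg2+(aq)].
Isolating [Hg2+(aq)] in Q = 10^{−2.568} yields log [Hg2+(aq)] = −0.017, i.e. 0.96 M.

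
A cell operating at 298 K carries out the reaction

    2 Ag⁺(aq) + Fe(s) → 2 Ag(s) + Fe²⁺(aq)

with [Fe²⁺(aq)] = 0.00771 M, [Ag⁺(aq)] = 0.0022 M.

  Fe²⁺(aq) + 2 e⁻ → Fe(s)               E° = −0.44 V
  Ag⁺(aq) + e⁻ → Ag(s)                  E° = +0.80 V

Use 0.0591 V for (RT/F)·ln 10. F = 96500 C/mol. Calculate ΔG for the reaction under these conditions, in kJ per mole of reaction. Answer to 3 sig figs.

−221 kJ/mol

The standard cell potential is +0.80 − (−0.44) = +1.24 V, with n = 2 electrons in the balanced equation.
The reaction quotient is [Fe²⁺(aq)] / [Ag⁺(aq)]^2 = 1.59×10^3; by Nernst, E = +1.24 − (0.0591/2)(3.202) = +1.1454 V.
ΔG = −nFE = −(2)(96500)(+1.1454) J/mol = −221 kJ/mol.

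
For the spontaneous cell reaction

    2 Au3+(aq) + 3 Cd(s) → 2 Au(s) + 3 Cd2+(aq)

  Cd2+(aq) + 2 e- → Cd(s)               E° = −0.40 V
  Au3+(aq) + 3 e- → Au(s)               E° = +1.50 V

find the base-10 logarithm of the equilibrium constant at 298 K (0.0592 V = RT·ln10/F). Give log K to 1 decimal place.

The Au³⁺/Au couple is reduced (cathode); E°cell = +1.50 − (−0.40) = +1.90 V with n = 6.
At equilibrium E = 0, so log K = nE°cell / 0.0592 = (6)(+1.90) / 0.0592 = 192.6.

log K = 192.6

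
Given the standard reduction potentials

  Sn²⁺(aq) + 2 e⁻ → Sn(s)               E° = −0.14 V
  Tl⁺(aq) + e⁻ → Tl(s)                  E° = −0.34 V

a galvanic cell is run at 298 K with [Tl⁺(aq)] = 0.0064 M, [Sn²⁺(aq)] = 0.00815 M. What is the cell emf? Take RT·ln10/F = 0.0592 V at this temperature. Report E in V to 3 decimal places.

+0.268 V

Sn²⁺/Sn is reduced (cathode, E° = −0.14 V) and Tl⁺/Tl is oxidized (anode).
E°cell = −0.14 − (−0.34) = +0.20 V, with n = 2 electrons transferred.
The balanced reaction is Sn²⁺(aq) + 2 Tl(s) → Sn(s) + 2 Tl⁺(aq), so Q = [Tl⁺(aq)]^2 / [Sn²⁺(aq)] = 0.00503 and log Q = −2.299.
Applying E = E° − (RT ln10/nF)·log Q gives +0.20 − (0.0592/2)(−2.299) = +0.268 V.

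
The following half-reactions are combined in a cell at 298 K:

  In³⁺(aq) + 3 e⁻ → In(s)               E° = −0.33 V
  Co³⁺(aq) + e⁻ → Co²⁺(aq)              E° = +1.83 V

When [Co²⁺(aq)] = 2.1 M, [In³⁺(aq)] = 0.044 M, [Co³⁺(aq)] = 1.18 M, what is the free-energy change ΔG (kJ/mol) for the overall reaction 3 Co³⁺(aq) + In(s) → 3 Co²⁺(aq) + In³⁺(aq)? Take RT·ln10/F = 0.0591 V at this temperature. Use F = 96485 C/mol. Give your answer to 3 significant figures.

−629 kJ/mol

With Co³⁺/Co²⁺ reduced at the cathode, E°cell = +1.83 − (−0.33) = +2.16 V and n = 3.
Q = ([Co²⁺(aq)]^3·[In³⁺(aq)]) / [Co³⁺(aq)]^3 = 0.248, so log Q = −0.606 and E = +2.16 − (0.0591/3)(−0.606) = +2.1719 V.
Finally ΔG = −nFE = −(3)(96485 C/mol)(+2.1719 V) = −629 kJ/mol.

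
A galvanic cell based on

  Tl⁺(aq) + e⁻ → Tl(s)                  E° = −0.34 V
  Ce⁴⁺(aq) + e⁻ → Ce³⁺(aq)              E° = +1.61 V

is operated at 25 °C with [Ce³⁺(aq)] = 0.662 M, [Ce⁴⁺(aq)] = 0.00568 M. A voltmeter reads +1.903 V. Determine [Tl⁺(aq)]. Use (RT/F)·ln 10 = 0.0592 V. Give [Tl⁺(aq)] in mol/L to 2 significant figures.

Ce⁴⁺/Ce³⁺ is the cathode (higher E°); E°cell = +1.61 − (−0.34) = +1.95 V with n = 1.
From the Nernst equation, log Q = n(E° − E)/0.0592 = 1·(+1.95 − (+1.903))/0.0592 = 0.794.
For Ce⁴⁺(aq) + Tl(s) → Ce³⁺(aq) + Tl⁺(aq), the reaction quotient is Q = ([Ce³⁺(aq)]·[Tl⁺(aq)]) / [Ce⁴⁺(aq)].
Isolating [Tl⁺(aq)] in Q = 10^{0.794} yields log [Tl⁺(aq)] = −1.273, i.e. 0.053 M.

0.053 M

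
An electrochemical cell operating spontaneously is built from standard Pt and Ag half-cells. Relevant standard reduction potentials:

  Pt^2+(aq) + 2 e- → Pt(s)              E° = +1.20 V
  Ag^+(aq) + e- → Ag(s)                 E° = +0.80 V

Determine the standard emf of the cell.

+0.40 V

Of the two couples in this cell, the one with the more positive reduction potential is reduced at the cathode: here that is Pt²⁺/Pt (+1.20 V); Ag⁺/Ag (+0.80 V) is the anode.
E°cell = E°(cathode) − E°(anode) = +1.20 − (+0.80) = +0.40 V.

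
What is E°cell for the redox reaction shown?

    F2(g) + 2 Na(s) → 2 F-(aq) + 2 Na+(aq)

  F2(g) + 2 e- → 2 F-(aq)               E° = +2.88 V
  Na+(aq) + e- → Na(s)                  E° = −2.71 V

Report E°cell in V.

F2(g) gains electrons, so the F₂/F⁻ couple is the cathode; the Na⁺/Na couple is the anode.
E°cell = E°(cathode) − E°(anode) = +2.88 − (−2.71) = +5.59 V.
The positive value indicates the reaction is spontaneous as written.

+5.59 V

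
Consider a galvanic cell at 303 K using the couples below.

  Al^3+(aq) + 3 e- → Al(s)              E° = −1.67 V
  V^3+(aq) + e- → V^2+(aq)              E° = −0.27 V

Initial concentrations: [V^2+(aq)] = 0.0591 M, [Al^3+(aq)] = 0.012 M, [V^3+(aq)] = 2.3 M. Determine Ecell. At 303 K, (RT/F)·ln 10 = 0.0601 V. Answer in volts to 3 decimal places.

+1.534 V

V³⁺/V²⁺ is reduced (cathode, E° = −0.27 V) and Al³⁺/Al is oxidized (anode).
E°cell = −0.27 − (−1.67) = +1.40 V, with n = 3 electrons transferred.
The balanced reaction is 3 V^3+(aq) + Al(s) → 3 V^2+(aq) + Al^3+(aq), so Q = ([V^2+(aq)]^3·[Al^3+(aq)]) / [V^3+(aq)]^3 = 2.04×10^−7 and log Q = −6.691.
Applying E = E° − (RT ln10/nF)·log Q gives +1.40 − (0.0601/3)(−6.691) = +1.534 V.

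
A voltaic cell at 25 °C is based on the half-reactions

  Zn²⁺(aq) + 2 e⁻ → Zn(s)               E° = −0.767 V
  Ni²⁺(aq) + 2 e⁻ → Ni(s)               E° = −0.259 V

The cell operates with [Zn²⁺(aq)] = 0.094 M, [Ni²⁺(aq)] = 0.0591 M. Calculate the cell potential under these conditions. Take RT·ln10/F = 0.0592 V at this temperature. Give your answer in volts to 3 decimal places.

+0.502 V

The Ni²⁺/Ni couple has the more positive E°, so it is the cathode; Zn²⁺/Zn is the anode.
E°cell = −0.259 − (−0.767) = +0.508 V, with n = 2 electrons transferred.
Balancing gives Ni²⁺(aq) + Zn(s) → Ni(s) + Zn²⁺(aq); hence Q = [Zn²⁺(aq)] / [Ni²⁺(aq)] = 1.59 (log Q = 0.202).
By the Nernst equation, E = +0.508 − (0.0592/2)·(0.202) = +0.502 V.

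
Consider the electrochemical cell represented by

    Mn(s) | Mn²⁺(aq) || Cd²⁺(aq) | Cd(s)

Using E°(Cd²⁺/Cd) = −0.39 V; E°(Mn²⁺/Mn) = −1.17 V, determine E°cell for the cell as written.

By convention the left-hand electrode in cell notation is the anode (oxidation) and the right-hand electrode is the cathode (reduction).
E°cell = E°(right) − E°(left) = −0.39 − (−1.17) = +0.78 V.

+0.78 V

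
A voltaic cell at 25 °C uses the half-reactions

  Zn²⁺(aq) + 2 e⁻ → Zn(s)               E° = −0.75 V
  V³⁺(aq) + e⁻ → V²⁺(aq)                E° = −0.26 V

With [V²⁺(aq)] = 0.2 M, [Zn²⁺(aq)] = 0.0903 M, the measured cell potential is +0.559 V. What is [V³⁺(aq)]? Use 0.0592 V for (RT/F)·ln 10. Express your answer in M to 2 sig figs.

V³⁺/V²⁺ is the cathode (higher E°); E°cell = −0.26 − (−0.75) = +0.49 V with n = 2.
Rearranging E = E° − (0.0592/n)·log Q gives log Q = 2(+0.49 − (+0.559))/0.0592 = −2.331.
Balancing electrons gives 2 V³⁺(aq) + Zn(s) → 2 V²⁺(aq) + Zn²⁺(aq); thus Q = ([V²⁺(aq)]^2·[Zn²⁺(aq)]) / [V³⁺(aq)]^2.
Solving for the unknown gives log [V³⁺(aq)] = −0.056, so [V³⁺(aq)] ≈ 0.88 M.

0.88 M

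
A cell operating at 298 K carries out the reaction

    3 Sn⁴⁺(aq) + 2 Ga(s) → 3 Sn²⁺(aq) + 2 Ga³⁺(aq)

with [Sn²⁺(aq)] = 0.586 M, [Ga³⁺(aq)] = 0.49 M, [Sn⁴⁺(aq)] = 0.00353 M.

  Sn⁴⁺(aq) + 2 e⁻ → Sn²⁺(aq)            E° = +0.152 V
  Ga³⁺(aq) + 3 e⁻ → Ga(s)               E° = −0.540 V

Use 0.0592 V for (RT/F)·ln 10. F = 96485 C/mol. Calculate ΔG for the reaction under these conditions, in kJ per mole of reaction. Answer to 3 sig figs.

−366 kJ/mol

The standard cell potential is +0.152 − (−0.540) = +0.692 V, with n = 6 electrons in the balanced equation.
Q = ([Sn²⁺(aq)]^3·[Ga³⁺(aq)]^2) / [Sn⁴⁺(aq)]^3 = 1.1×10^6, so log Q = 6.041 and E = +0.692 − (0.0592/6)(6.041) = +0.6324 V.
Finally ΔG = −nFE = −(6)(96485 C/mol)(+0.6324 V) = −366 kJ/mol.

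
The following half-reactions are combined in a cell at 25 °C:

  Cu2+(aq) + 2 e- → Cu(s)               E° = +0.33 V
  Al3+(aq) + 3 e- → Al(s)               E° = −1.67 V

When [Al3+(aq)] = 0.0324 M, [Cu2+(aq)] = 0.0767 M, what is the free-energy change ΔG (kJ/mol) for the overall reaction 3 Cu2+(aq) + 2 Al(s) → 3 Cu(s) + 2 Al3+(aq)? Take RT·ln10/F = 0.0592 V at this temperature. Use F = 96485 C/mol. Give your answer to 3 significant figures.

−1160 kJ/mol

E°cell = +0.33 − (−1.67) = +2.00 V; the balanced reaction transfers n = 6 electrons.
The reaction quotient is [Al3+(aq)]^2 / [Cu2+(aq)]^3 = 2.33; by Nernst, E = +2.00 − (0.0592/6)(0.367) = +1.9964 V.
Finally ΔG = −nFE = −(6)(96485 C/mol)(+1.9964 V) = −1160 kJ/mol.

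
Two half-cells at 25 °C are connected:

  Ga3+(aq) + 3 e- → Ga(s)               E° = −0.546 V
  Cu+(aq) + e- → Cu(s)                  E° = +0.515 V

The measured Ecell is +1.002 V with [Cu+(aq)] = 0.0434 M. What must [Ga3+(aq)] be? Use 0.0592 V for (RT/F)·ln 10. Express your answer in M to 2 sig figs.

The Cu⁺/Cu couple has the larger reduction potential, so it is the cathode: E°cell = +0.515 − (−0.546) = +1.061 V and n = 3.
From the Nernst equation, log Q = n(E° − E)/0.0592 = 3·(+1.061 − (+1.002))/0.0592 = 2.990.
Balancing electrons gives 3 Cu+(aq) + Ga(s) → 3 Cu(s) + Ga3+(aq); thus Q = [Ga3+(aq)] / [Cu+(aq)]^3.
Solving for the unknown gives log [Ga3+(aq)] = −1.098, so [Ga3+(aq)] ≈ 0.080 M.

0.080 M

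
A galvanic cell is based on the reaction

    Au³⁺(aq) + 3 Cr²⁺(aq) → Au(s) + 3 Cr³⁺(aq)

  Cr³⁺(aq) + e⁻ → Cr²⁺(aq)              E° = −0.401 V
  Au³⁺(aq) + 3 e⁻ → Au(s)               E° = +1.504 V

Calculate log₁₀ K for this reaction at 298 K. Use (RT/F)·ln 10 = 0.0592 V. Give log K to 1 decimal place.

The Au³⁺/Au couple is reduced (cathode); E°cell = +1.504 − (−0.401) = +1.905 V with n = 3.
At equilibrium E = 0, so log K = nE°cell / 0.0592 = (3)(+1.905) / 0.0592 = 96.5.

log K = 96.5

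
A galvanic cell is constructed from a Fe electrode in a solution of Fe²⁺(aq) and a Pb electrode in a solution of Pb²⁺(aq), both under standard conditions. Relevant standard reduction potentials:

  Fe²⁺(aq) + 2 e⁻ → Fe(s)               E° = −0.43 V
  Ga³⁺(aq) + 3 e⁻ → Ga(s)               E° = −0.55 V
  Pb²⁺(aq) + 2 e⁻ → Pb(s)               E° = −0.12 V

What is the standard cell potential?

+0.31 V

The Pb²⁺/Pb couple has the higher E°, so Pb ion is reduced (cathode) and Fe is oxidized (anode).
E°cell = E°(cathode) − E°(anode) = −0.12 − (−0.43) = +0.31 V.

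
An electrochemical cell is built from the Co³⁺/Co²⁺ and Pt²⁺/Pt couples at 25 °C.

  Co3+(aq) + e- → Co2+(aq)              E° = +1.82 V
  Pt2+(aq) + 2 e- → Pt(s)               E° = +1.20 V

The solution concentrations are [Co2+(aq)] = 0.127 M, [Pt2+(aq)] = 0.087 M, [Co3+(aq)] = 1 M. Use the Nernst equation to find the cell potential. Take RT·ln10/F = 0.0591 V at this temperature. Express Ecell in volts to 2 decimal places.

+0.70 V

Co³⁺/Co²⁺ is reduced (cathode, E° = +1.82 V) and Pt²⁺/Pt is oxidized (anode).
E°cell = +1.82 − (+1.20) = +0.62 V, with n = 2 electrons transferred.
Balancing gives 2 Co3+(aq) + Pt(s) → 2 Co2+(aq) + Pt2+(aq); hence Q = ([Co2+(aq)]^2·[Pt2+(aq)]) / [Co3+(aq)]^2 = 0.0014 (log Q = −2.853).
Applying E = E° − (RT ln10/nF)·log Q gives +0.62 − (0.0591/2)(−2.853) = +0.70 V.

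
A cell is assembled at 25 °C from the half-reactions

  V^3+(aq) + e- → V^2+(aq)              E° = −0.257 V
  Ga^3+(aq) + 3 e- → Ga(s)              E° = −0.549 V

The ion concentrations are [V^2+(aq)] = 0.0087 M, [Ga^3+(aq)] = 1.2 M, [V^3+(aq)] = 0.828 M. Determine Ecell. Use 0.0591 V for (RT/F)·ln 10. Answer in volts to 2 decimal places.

The V³⁺/V²⁺ couple has the more positive E°, so it is the cathode; Ga³⁺/Ga is the anode.
E°cell = E°cat − E°an = −0.257 − (−0.549) = +0.292 V; n = 3.
For the overall reaction 3 V^3+(aq) + Ga(s) → 3 V^2+(aq) + Ga^3+(aq), Q = ([V^2+(aq)]^3·[Ga^3+(aq)]) / [V^3+(aq)]^3 = 1.39×10^−6, giving log Q = −5.856.
E = E° − (0.0591/n)·log Q = +0.292 − (0.0591/3)(−5.856) = +0.41 V.

+0.41 V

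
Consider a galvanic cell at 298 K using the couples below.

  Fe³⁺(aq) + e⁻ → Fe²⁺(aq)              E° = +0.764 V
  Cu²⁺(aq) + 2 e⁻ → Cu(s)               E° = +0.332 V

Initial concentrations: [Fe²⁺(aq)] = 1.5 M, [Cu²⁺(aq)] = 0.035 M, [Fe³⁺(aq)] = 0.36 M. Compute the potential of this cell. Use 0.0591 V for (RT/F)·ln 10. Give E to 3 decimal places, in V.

Fe³⁺/Fe²⁺ is reduced (cathode, E° = +0.764 V) and Cu²⁺/Cu is oxidized (anode).
E°cell = E°cat − E°an = +0.764 − (+0.332) = +0.432 V; n = 2.
For the overall reaction 2 Fe³⁺(aq) + Cu(s) → 2 Fe²⁺(aq) + Cu²⁺(aq), Q = ([Fe²⁺(aq)]^2·[Cu²⁺(aq)]) / [Fe³⁺(aq)]^2 = 0.608, giving log Q = −0.216.
Applying E = E° − (RT ln10/nF)·log Q gives +0.432 − (0.0591/2)(−0.216) = +0.438 V.

+0.438 V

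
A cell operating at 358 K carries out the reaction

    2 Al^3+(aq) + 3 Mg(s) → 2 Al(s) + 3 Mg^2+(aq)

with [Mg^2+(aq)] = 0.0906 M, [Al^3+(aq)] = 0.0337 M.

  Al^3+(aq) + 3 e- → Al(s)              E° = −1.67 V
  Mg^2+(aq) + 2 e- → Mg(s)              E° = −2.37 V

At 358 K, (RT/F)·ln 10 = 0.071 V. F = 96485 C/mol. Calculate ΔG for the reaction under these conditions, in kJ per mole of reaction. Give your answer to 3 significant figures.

The standard cell potential is −1.67 − (−2.37) = +0.70 V, with n = 6 electrons in the balanced equation.
Q = [Mg^2+(aq)]^3 / [Al^3+(aq)]^2 = 0.655, so log Q = −0.184 and E = +0.70 − (0.071/6)(−0.184) = +0.7022 V.
Then ΔG = −nFE = −6 × 96485 × +0.7022 J/mol = −407 kJ/mol.

−407 kJ/mol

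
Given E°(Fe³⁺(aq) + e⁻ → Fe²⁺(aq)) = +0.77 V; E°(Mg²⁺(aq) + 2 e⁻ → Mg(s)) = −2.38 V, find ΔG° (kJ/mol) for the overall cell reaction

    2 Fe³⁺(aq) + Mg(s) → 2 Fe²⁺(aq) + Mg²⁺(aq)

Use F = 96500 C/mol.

In the reaction as written Fe³⁺(aq) is reduced, so the Fe³⁺/Fe²⁺ couple is the cathode and Mg²⁺/Mg is the anode.
E°cell = +0.77 − (−2.38) = +3.15 V; balancing electrons gives n = 2.
ΔG° = −nFE°cell = −(2)(96500)(+3.15) J/mol = −608 kJ/mol.

−608 kJ/mol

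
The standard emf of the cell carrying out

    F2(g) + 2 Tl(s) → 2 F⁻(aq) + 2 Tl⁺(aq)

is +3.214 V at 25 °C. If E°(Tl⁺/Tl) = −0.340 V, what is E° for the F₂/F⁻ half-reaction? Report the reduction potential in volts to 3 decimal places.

In the reaction as written the F₂/F⁻ couple is reduced (cathode) and Tl⁺/Tl is oxidized (anode), so E°cell = E°(F₂/F⁻) − E°(Tl⁺/Tl).
E°(F₂/F⁻) = E°cell + E°(anode) = +3.214 + (−0.340) = +2.874 V.

+2.874 V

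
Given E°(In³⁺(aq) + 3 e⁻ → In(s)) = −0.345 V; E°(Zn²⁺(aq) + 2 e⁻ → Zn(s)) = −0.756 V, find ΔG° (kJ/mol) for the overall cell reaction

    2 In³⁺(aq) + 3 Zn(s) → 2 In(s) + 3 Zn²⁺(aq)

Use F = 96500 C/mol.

In the reaction as written In³⁺(aq) is reduced, so the In³⁺/In couple is the cathode and Zn²⁺/Zn is the anode.
E°cell = −0.345 − (−0.756) = +0.411 V; balancing electrons gives n = 6.
ΔG° = −nFE°cell = −(6)(96500)(+0.411) J/mol = −238 kJ/mol.

−238 kJ/mol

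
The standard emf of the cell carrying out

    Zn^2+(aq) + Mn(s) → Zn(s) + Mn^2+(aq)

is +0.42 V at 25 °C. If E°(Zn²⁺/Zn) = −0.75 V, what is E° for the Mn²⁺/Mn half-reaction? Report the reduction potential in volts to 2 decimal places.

In the reaction as written the Zn²⁺/Zn couple is reduced (cathode) and Mn²⁺/Mn is oxidized (anode), so E°cell = E°(Zn²⁺/Zn) − E°(Mn²⁺/Mn).
E°(Mn²⁺/Mn) = E°(cathode) − E°cell = −0.75 − (+0.42) = −1.17 V.

−1.17 V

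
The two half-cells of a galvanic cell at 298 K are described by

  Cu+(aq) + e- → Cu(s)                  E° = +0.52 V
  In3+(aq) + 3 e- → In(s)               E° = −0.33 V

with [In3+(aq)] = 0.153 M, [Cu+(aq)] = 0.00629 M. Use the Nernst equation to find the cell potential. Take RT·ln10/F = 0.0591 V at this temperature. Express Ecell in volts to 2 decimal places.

+0.74 V

The Cu⁺/Cu couple has the more positive E°, so it is the cathode; In³⁺/In is the anode.
E°cell = +0.52 − (−0.33) = +0.85 V, with n = 3 electrons transferred.
The balanced reaction is 3 Cu+(aq) + In(s) → 3 Cu(s) + In3+(aq), so Q = [In3+(aq)] / [Cu+(aq)]^3 = 6.15×10^5 and log Q = 5.789.
Applying E = E° − (RT ln10/nF)·log Q gives +0.85 − (0.0591/3)(5.789) = +0.74 V.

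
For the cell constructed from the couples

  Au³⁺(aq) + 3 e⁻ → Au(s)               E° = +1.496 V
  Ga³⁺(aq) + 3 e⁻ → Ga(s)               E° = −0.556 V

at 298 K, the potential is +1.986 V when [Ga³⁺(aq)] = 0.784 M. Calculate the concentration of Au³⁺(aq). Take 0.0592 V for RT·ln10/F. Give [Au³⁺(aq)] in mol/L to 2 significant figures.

Au³⁺/Au is the cathode (higher E°); E°cell = +1.496 − (−0.556) = +2.052 V with n = 3.
Rearranging E = E° − (0.0592/n)·log Q gives log Q = 3(+2.052 − (+1.986))/0.0592 = 3.345.
Balancing electrons gives Au³⁺(aq) + Ga(s) → Au(s) + Ga³⁺(aq); thus Q = [Ga³⁺(aq)] / [Au³⁺(aq)].
Substituting the known concentrations and solving, log [Au³⁺(aq)] = −3.451 and [Au³⁺(aq)] = 0.00035 M.

0.00035 M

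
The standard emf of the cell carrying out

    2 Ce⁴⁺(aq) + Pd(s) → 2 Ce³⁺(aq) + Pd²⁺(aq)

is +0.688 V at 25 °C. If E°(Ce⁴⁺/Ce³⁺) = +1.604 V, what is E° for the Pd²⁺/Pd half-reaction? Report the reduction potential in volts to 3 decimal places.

+0.916 V

In the reaction as written the Ce⁴⁺/Ce³⁺ couple is reduced (cathode) and Pd²⁺/Pd is oxidized (anode), so E°cell = E°(Ce⁴⁺/Ce³⁺) − E°(Pd²⁺/Pd).
E°(Pd²⁺/Pd) = E°(cathode) − E°cell = +1.604 − (+0.688) = +0.916 V.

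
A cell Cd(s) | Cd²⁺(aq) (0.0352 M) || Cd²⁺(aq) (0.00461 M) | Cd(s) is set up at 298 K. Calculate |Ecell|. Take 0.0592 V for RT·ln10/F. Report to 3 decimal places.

0.026 V

For a concentration cell E°cell = 0, since both electrodes use the same couple.
The compartment with the higher Cd²⁺(aq) concentration (0.0352 M) acts as the cathode; ions are reduced there and produced at the dilute (0.00461 M) anode.
With n = 2, Ecell = −(0.0592/2)·log([dilute]/[conc]) = −(0.0592/2)·log(0.00461/0.0352) = +0.026 V.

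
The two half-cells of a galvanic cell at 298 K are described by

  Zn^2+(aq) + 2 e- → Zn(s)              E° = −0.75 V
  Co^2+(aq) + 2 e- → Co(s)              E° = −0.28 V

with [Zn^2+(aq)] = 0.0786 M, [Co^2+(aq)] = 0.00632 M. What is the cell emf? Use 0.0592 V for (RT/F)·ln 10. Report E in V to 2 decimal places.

Co²⁺/Co is reduced (cathode, E° = −0.28 V) and Zn²⁺/Zn is oxidized (anode).
E°cell = −0.28 − (−0.75) = +0.47 V, with n = 2 electrons transferred.
The balanced reaction is Co^2+(aq) + Zn(s) → Co(s) + Zn^2+(aq), so Q = [Zn^2+(aq)] / [Co^2+(aq)] = 12.4 and log Q = 1.095.
Applying E = E° − (RT ln10/nF)·log Q gives +0.47 − (0.0592/2)(1.095) = +0.44 V.

+0.44 V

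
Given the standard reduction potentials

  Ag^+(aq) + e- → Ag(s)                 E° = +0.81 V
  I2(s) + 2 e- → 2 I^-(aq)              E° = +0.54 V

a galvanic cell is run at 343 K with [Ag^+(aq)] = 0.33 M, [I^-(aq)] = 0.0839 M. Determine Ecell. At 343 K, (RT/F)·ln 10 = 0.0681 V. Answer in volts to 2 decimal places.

+0.16 V

Since E°(Ag⁺/Ag) > E°(I₂/I⁻), Ag⁺/Ag serves as the cathode.
E°cell = E°cat − E°an = +0.81 − (+0.54) = +0.27 V; n = 2.
For the overall reaction 2 Ag^+(aq) + 2 I^-(aq) → 2 Ag(s) + I2(s), Q = 1 / ([Ag^+(aq)]^2·[I^-(aq)]^2) = 1.3×10^3, giving log Q = 3.115.
Applying E = E° − (RT ln10/nF)·log Q gives +0.27 − (0.0681/2)(3.115) = +0.16 V.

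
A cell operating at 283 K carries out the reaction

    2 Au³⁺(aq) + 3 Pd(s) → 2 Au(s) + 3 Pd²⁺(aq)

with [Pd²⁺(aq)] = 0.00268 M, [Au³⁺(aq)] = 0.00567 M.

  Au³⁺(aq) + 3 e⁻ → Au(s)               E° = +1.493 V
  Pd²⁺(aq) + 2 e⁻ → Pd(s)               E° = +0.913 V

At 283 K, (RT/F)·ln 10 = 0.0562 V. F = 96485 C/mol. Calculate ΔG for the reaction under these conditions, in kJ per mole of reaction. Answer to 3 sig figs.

−353 kJ/mol

E°cell = +1.493 − (+0.913) = +0.580 V; the balanced reaction transfers n = 6 electrons.
The reaction quotient is [Pd²⁺(aq)]^3 / [Au³⁺(aq)]^2 = 0.000599; by Nernst, E = +0.580 − (0.0562/6)(−3.223) = +0.6102 V.
Then ΔG = −nFE = −6 × 96485 × +0.6102 J/mol = −353 kJ/mol.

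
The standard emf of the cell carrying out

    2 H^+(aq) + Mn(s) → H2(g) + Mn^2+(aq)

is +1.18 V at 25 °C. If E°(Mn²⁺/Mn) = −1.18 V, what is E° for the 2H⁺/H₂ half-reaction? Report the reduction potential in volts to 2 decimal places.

+0.00 V

In the reaction as written the 2H⁺/H₂ couple is reduced (cathode) and Mn²⁺/Mn is oxidized (anode), so E°cell = E°(2H⁺/H₂) − E°(Mn²⁺/Mn).
E°(2H⁺/H₂) = E°cell + E°(anode) = +1.18 + (−1.18) = +0.00 V.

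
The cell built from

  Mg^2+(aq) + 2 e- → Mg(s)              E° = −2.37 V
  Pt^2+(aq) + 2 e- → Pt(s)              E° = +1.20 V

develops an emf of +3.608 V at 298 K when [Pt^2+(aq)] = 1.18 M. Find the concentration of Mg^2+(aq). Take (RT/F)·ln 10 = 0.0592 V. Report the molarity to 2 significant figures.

Pt²⁺/Pt is the cathode (higher E°); E°cell = +1.20 − (−2.37) = +3.57 V with n = 2.
Rearranging E = E° − (0.0592/n)·log Q gives log Q = 2(+3.57 − (+3.608))/0.0592 = −1.284.
Balancing electrons gives Pt^2+(aq) + Mg(s) → Pt(s) + Mg^2+(aq); thus Q = [Mg^2+(aq)] / [Pt^2+(aq)].
Solving for the unknown gives log [Mg^2+(aq)] = −1.212, so [Mg^2+(aq)] ≈ 0.061 M.

0.061 M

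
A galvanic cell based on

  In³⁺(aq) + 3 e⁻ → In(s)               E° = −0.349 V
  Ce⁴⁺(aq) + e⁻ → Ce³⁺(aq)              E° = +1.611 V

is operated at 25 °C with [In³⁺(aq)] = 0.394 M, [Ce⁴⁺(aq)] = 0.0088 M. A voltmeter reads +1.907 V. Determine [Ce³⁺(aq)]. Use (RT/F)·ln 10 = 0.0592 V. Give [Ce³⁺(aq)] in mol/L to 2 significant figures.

With Ce⁴⁺/Ce³⁺ at the cathode and In³⁺/In at the anode, E°cell = +1.611 − (−0.349) = +1.960 V (n = 3).
Since E = E° − (0.0592/n)·log Q, log Q = n(E° − E)/0.0592 = 2.686.
For 3 Ce⁴⁺(aq) + In(s) → 3 Ce³⁺(aq) + In³⁺(aq), the reaction quotient is Q = ([Ce³⁺(aq)]^3·[In³⁺(aq)]) / [Ce⁴⁺(aq)]^3.
Solving for the unknown gives log [Ce³⁺(aq)] = −1.025, so [Ce³⁺(aq)] ≈ 0.094 M.

0.094 M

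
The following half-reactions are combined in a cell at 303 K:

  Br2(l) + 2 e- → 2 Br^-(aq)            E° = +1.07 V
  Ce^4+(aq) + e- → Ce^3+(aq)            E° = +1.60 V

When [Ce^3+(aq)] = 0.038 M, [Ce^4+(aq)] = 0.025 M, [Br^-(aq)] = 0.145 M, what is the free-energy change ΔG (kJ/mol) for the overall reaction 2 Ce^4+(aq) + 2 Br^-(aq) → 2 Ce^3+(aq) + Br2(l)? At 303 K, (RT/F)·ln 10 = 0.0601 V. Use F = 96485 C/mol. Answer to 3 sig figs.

−90.4 kJ/mol

With Ce⁴⁺/Ce³⁺ reduced at the cathode, E°cell = +1.60 − (+1.07) = +0.53 V and n = 2.
Here Q = [Ce^3+(aq)]^2 / ([Ce^4+(aq)]^2·[Br^-(aq)]^2) = 110 (log Q = 2.041), giving E = +0.53 − (0.0601/2)·(2.041) = +0.4687 V.
Then ΔG = −nFE = −2 × 96485 × +0.4687 J/mol = −90.4 kJ/mol.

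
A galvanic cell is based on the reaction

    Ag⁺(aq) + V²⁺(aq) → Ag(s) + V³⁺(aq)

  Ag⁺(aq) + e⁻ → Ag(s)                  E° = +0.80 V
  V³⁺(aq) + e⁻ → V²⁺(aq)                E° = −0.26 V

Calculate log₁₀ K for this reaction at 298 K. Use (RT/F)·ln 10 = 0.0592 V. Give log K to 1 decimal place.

log K = 17.9

The Ag⁺/Ag couple is reduced (cathode); E°cell = +0.80 − (−0.26) = +1.06 V with n = 1.
At equilibrium E = 0, so log K = nE°cell / 0.0592 = (1)(+1.06) / 0.0592 = 17.9.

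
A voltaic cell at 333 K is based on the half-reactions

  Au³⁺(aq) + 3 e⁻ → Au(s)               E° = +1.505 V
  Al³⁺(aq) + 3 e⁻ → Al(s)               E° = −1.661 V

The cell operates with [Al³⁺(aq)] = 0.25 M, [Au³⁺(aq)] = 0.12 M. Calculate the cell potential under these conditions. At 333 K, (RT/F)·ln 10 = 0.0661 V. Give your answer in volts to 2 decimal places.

The Au³⁺/Au couple has the more positive E°, so it is the cathode; Al³⁺/Al is the anode.
E°cell = E°cat − E°an = +1.505 − (−1.661) = +3.166 V; n = 3.
The balanced reaction is Au³⁺(aq) + Al(s) → Au(s) + Al³⁺(aq), so Q = [Al³⁺(aq)] / [Au³⁺(aq)] = 2.08 and log Q = 0.319.
Applying E = E° − (RT ln10/nF)·log Q gives +3.166 − (0.0661/3)(0.319) = +3.16 V.

+3.16 V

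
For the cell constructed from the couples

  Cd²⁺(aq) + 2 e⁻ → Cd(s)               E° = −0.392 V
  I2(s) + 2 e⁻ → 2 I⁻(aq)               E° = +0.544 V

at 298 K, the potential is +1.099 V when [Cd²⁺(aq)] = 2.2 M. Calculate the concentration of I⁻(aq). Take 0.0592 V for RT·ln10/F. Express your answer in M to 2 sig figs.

0.0012 M

I₂/I⁻ is the cathode (higher E°); E°cell = +0.544 − (−0.392) = +0.936 V with n = 2.
From the Nernst equation, log Q = n(E° − E)/0.0592 = 2·(+0.936 − (+1.099))/0.0592 = −5.507.
The balanced reaction is I2(s) + Cd(s) → 2 I⁻(aq) + Cd²⁺(aq), so Q = [I⁻(aq)]^2·[Cd²⁺(aq)].
Solving for the unknown gives log [I⁻(aq)] = −2.925, so [I⁻(aq)] ≈ 0.0012 M.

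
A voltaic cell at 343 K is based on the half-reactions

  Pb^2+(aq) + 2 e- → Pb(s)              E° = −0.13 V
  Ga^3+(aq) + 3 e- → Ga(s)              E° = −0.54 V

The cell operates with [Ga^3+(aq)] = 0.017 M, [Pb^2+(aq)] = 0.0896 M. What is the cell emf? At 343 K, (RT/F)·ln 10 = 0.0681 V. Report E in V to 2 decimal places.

The Pb²⁺/Pb couple has the more positive E°, so it is the cathode; Ga³⁺/Ga is the anode.
E°cell = E°cat − E°an = −0.13 − (−0.54) = +0.41 V; n = 6.
The balanced reaction is 3 Pb^2+(aq) + 2 Ga(s) → 3 Pb(s) + 2 Ga^3+(aq), so Q = [Ga^3+(aq)]^2 / [Pb^2+(aq)]^3 = 0.402 and log Q = −0.396.
E = E° − (0.0681/n)·log Q = +0.41 − (0.0681/6)(−0.396) = +0.41 V.

+0.41 V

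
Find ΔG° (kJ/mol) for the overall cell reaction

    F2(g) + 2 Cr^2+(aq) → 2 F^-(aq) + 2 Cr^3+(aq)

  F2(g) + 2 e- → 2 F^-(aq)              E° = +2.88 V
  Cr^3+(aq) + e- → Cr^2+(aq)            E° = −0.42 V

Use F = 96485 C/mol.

−637 kJ/mol

In the reaction as written F2(g) is reduced, so the F₂/F⁻ couple is the cathode and Cr³⁺/Cr²⁺ is the anode.
E°cell = +2.88 − (−0.42) = +3.30 V; balancing electrons gives n = 2.
ΔG° = −nFE°cell = −(2)(96485)(+3.30) J/mol = −637 kJ/mol.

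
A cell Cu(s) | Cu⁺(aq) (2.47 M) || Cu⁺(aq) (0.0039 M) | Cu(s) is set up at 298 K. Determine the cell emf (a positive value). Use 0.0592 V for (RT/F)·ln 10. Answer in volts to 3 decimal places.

For a concentration cell E°cell = 0, since both electrodes use the same couple.
The compartment with the higher Cu⁺(aq) concentration (2.47 M) acts as the cathode; ions are reduced there and produced at the dilute (0.0039 M) anode.
With n = 1, Ecell = −(0.0592/1)·log([dilute]/[conc]) = −(0.0592/1)·log(0.0039/2.47) = +0.166 V.

0.166 V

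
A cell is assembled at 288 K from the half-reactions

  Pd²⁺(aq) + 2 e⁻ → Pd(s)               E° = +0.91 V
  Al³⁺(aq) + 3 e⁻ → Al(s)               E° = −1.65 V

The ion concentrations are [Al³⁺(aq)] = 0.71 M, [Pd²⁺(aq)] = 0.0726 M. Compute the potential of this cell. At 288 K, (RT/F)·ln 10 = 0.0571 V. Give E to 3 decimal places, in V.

+2.530 V

Since E°(Pd²⁺/Pd) > E°(Al³⁺/Al), Pd²⁺/Pd serves as the cathode.
E°cell = +0.91 − (−1.65) = +2.56 V, with n = 6 electrons transferred.
For the overall reaction 3 Pd²⁺(aq) + 2 Al(s) → 3 Pd(s) + 2 Al³⁺(aq), Q = [Al³⁺(aq)]^2 / [Pd²⁺(aq)]^3 = 1.32×10^3, giving log Q = 3.120.
Applying E = E° − (RT ln10/nF)·log Q gives +2.56 − (0.0571/6)(3.120) = +2.530 V.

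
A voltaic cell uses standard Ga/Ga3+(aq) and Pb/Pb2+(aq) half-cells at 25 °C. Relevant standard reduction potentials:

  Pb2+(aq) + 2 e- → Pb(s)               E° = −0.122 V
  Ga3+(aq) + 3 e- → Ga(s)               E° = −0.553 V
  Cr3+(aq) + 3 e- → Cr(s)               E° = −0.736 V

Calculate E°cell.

The Pb²⁺/Pb couple has the higher E°, so Pb ion is reduced (cathode) and Ga is oxidized (anode).
E°cell = E°(cathode) − E°(anode) = −0.122 − (−0.553) = +0.431 V.

+0.431 V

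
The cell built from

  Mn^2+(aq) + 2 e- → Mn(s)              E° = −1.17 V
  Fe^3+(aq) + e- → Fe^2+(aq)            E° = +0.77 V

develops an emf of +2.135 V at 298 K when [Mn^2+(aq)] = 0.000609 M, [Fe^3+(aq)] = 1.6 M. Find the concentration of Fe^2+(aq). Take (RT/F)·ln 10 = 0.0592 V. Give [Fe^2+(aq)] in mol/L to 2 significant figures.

0.033 M

Fe³⁺/Fe²⁺ is the cathode (higher E°); E°cell = +0.77 − (−1.17) = +1.94 V with n = 2.
Since E = E° − (0.0592/n)·log Q, log Q = n(E° − E)/0.0592 = −6.588.
Balancing electrons gives 2 Fe^3+(aq) + Mn(s) → 2 Fe^2+(aq) + Mn^2+(aq); thus Q = ([Fe^2+(aq)]^2·[Mn^2+(aq)]) / [Fe^3+(aq)]^2.
Isolating [Fe^2+(aq)] in Q = 10^{−6.588} yields log [Fe^2+(aq)] = −1.482, i.e. 0.033 M.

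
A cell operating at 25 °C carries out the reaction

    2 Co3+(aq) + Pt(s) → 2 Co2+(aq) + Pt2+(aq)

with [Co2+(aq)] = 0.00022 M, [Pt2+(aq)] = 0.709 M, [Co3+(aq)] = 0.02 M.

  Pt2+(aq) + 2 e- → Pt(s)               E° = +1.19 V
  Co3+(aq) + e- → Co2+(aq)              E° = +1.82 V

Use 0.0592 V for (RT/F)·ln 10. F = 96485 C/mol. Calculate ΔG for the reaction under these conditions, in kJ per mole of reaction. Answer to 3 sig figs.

E°cell = +1.82 − (+1.19) = +0.63 V; the balanced reaction transfers n = 2 electrons.
Q = ([Co2+(aq)]^2·[Pt2+(aq)]) / [Co3+(aq)]^2 = 8.58×10^−5, so log Q = −4.067 and E = +0.63 − (0.0592/2)(−4.067) = +0.7504 V.
ΔG = −nFE = −(2)(96485)(+0.7504) J/mol = −145 kJ/mol.

−145 kJ/mol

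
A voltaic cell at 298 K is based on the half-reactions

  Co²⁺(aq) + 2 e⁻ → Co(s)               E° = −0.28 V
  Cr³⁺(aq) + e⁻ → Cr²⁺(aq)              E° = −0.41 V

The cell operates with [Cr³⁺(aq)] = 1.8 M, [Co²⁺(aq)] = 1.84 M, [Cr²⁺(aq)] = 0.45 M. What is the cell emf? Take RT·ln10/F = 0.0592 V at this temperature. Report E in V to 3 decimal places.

+0.102 V

Co²⁺/Co is reduced (cathode, E° = −0.28 V) and Cr³⁺/Cr²⁺ is oxidized (anode).
E°cell = E°cat − E°an = −0.28 − (−0.41) = +0.13 V; n = 2.
For the overall reaction Co²⁺(aq) + 2 Cr²⁺(aq) → Co(s) + 2 Cr³⁺(aq), Q = [Cr³⁺(aq)]^2 / ([Co²⁺(aq)]·[Cr²⁺(aq)]^2) = 8.7, giving log Q = 0.939.
Applying E = E° − (RT ln10/nF)·log Q gives +0.13 − (0.0592/2)(0.939) = +0.102 V.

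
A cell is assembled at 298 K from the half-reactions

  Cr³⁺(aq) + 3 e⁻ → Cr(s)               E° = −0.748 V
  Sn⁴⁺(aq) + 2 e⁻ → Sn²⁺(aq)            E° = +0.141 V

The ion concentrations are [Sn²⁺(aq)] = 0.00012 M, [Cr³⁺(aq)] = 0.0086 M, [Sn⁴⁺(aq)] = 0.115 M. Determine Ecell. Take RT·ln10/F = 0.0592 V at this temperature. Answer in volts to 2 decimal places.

Sn⁴⁺/Sn²⁺ is reduced (cathode, E° = +0.141 V) and Cr³⁺/Cr is oxidized (anode).
E°cell = E°cat − E°an = +0.141 − (−0.748) = +0.889 V; n = 6.
Balancing gives 3 Sn⁴⁺(aq) + 2 Cr(s) → 3 Sn²⁺(aq) + 2 Cr³⁺(aq); hence Q = ([Sn²⁺(aq)]^3·[Cr³⁺(aq)]^2) / [Sn⁴⁺(aq)]^3 = 8.4×10^−14 (log Q = −13.076).
E = E° − (0.0592/n)·log Q = +0.889 − (0.0592/6)(−13.076) = +1.02 V.

+1.02 V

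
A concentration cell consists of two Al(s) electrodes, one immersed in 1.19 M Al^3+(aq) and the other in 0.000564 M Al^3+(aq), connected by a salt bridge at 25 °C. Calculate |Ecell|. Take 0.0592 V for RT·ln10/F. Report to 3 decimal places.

For a concentration cell E°cell = 0, since both electrodes use the same couple.
The compartment with the higher Al^3+(aq) concentration (1.19 M) acts as the cathode; ions are reduced there and produced at the dilute (0.000564 M) anode.
With n = 3, Ecell = −(0.0592/3)·log([dilute]/[conc]) = −(0.0592/3)·log(0.000564/1.19) = +0.066 V.

0.066 V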